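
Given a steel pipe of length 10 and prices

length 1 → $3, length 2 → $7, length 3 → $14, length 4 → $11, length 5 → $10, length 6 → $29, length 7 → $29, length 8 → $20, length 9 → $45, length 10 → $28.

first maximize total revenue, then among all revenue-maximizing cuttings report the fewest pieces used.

2

Let r[k] be the best obtainable value from length k. For each k, try every first piece i and keep the best of price[i] + r[k−i].
r[1] = 3
r[2] = max(3+3, 7+0) = 7
r[3] = max(3+7, 7+3, 14+0) = 14
r[4] = max(3+14, 7+7, 14+3, 11+0) = 17
r[5] = max(3+17, 7+14, 14+7, 11+3, 10+0) = 21
r[6] = max(3+21, 7+17, 14+14, 11+7, 10+3, 29+0) = 29
r[7] = max(3+29, 7+21, 14+17, …, 29+3, 29+0) = 32
r[8] = max(3+32, 7+29, 14+21, …, 29+3, 20+0) = 36
r[9] = max(3+36, 7+32, 14+29, …, 20+3, 45+0) = 45
r[10] = max(3+45, 7+36, 14+32, …, 45+3, 28+0) = 48
Maximum revenue is $48.
Now minimize piece count subject to staying optimal: for each k, pieces[k] = 1 + min over i with p[i]+r[k−i]=r[k] of pieces[k−i].
pieces[7] = 2
pieces[8] = 2
pieces[9] = 1
pieces[10] = 2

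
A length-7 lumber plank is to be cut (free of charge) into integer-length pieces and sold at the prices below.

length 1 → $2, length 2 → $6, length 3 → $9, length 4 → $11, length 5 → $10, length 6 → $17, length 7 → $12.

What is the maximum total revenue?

Consider every possible first cut. v[k] is the best of p[i]+v[k−i] over all sellable i≤k.
v[1] = 2
v[2] = max(2+2, 6+0) = 6
v[3] = max(2+6, 6+2, 9+0) = 9
v[4] = max(2+9, 6+6, 9+2, 11+0) = 12
v[5] = max(2+12, 6+9, 9+6, 11+2, 10+0) = 15
v[6] = max(2+15, 6+12, 9+9, 11+6, 10+2, 17+0) = 18
v[7] = max(2+18, 6+15, 9+12, …, 17+2, 12+0) = 21
One optimal cutting: 3 + 2 + 2 → $9 + $6 + $6 = $21.

21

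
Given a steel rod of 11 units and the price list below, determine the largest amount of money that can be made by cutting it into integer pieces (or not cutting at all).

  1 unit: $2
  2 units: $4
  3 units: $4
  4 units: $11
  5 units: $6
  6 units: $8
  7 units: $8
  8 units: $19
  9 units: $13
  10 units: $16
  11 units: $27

Consider every possible first cut. v[k] is the best of p[i]+v[k−i] over all sellable i≤k.
v[1] = 2
v[2] = 4  (first piece 1, then v[1]=2)
v[3] = 6  (first piece 1, then v[2]=4)
v[4] = 11
v[5] = 13  (first piece 1, then v[4]=11)
v[6] = 15  (first piece 1, then v[5]=13)
v[7] = 17  (first piece 1, then v[6]=15)
v[8] = 22  (first piece 4, then v[4]=11)
v[9] = 24  (first piece 1, then v[8]=22)
v[10] = 26  (first piece 1, then v[9]=24)
v[11] = 28  (first piece 1, then v[10]=26)
One optimal cutting: 4 + 4 + 1 + 1 + 1 → $11 + $11 + $2 + $2 + $2 = $28.

28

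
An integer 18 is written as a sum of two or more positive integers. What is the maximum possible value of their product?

Let prod[k] be the best product for length k (with at least one cut). For each first piece i, the rest contributes max(k−i, prod[k−i]).
prod[2] = 1×max(1,0) = 1×1 = 1
prod[3] = max(1×2, 2×1) = 2
prod[4] = max(1×3, 2×2, 3×1) = 4
prod[5] = max(1×4, 2×3, 3×2, 4×1) = 6
prod[6] = max(1×6, 2×4, 3×3, 4×2, 5×1) = 9
prod[7] = max(1×9, 2×6, 3×4, 4×3, 5×2, 6×1) = 12
prod[8] = max(1×12, 2×9, 3×6, …, 6×2, 7×1) = 18
prod[9] = max(1×18, 2×12, 3×9, …, 7×2, 8×1) = 27
prod[10] = max(1×27, 2×18, 3×12, …, 8×2, 9×1) = 36
prod[11] = max(1×36, 2×27, 3×18, …, 9×2, 10×1) = 54
prod[12] = max(1×54, 2×36, 3×27, …, 10×2, 11×1) = 81
prod[13] = max(1×81, 2×54, 3×36, …, 11×2, 12×1) = 108
prod[14] = max(1×108, 2×81, 3×54, …, 12×2, 13×1) = 162
prod[15] = max(1×162, 2×108, 3×81, …, 13×2, 14×1) = 243
prod[16] = max(1×243, 2×162, 3×108, …, 14×2, 15×1) = 324
prod[17] = max(1×324, 2×243, 3×162, …, 15×2, 16×1) = 486
prod[18] = max(1×486, 2×324, 3×243, …, 16×2, 17×1) = 729
One optimal split: 3 + 3 + 3 + 3 + 3 + 3; product 3×3×3×3×3×3 = 729.

729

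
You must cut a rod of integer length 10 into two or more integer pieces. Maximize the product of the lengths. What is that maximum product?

Define m[k] = max over 1≤i<k of i · max(k−i, m[k−i]); the inner max lets the remainder stay uncut if that's better.
Small cases: m[2]=1, m[3]=2.
m[4] = max(1·3, 2·2, 3·1) = 4
m[5] = max(1·4, 2·3, 3·2, 4·1) = 6
m[6] = max(1·6, 2·4, 3·3, 4·2, 5·1) = 9
m[7] = max(1·9, 2·6, 3·4, 4·3, 5·2, 6·1) = 12
m[8] = max(1·12, 2·9, 3·6, …, 6·2, 7·1) = 18
m[9] = max(1·18, 2·12, 3·9, …, 7·2, 8·1) = 27
m[10] = max(1·27, 2·18, 3·12, …, 8·2, 9·1) = 36
One optimal split: 3 + 3 + 2 + 2; product 3·3·2·2 = 36.

36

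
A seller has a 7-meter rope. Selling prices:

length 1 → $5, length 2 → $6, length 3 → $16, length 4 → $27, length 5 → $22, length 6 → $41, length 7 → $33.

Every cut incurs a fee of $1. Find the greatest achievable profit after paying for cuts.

45

Consider every possible first cut. r[k] is the best of p[i]+r[k−i] over all sellable i≤k, charging 1 whenever i<k.
r[1] = 5
r[2] = max(5+5-1, 6+0) = 9
r[3] = max(5+9-1, 6+5-1, 16+0) = 16
r[4] = max(5+16-1, 6+9-1, 16+5-1, 27+0) = 27
r[5] = max(5+27-1, 6+16-1, 16+9-1, 27+5-1, 22+0) = 31
r[6] = max(5+31-1, 6+27-1, 16+16-1, 27+9-1, 22+5-1, 41+0) = 41
r[7] = max(5+41-1, 6+31-1, 16+27-1, …, 41+5-1, 33+0) = 45
One optimal plan: pieces 6 + 1 (1 cut) → $46 − $1 = $45.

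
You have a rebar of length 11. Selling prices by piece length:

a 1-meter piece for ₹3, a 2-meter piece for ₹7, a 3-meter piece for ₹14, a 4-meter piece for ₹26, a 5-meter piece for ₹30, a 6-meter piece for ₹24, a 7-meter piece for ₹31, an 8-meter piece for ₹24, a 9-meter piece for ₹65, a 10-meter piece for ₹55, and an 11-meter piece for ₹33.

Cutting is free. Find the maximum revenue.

Build best[k] bottom-up: best[k] = max over allowed piece i of (p[i] + best[k−i]).
best[1] = 3
best[2] = max(3+3, 7+0) = 7
best[3] = max(3+7, 7+3, 14+0) = 14
best[4] = max(3+14, 7+7, 14+3, 26+0) = 26
best[5] = max(3+26, 7+14, 14+7, 26+3, 30+0) = 30
best[6] = max(3+30, 7+26, 14+14, 26+7, 30+3, 24+0) = 33
best[7] = max(3+33, 7+30, 14+26, …, 24+3, 31+0) = 40
best[8] = max(3+40, 7+33, 14+30, …, 31+3, 24+0) = 52
best[9] = max(3+52, 7+40, 14+33, …, 24+3, 65+0) = 65
best[10] = max(3+65, 7+52, 14+40, …, 65+3, 55+0) = 68
best[11] = max(3+68, 7+65, 14+52, …, 55+3, 33+0) = 72
One optimal cutting: 9 + 2 → ₹65 + ₹7 = ₹72.

72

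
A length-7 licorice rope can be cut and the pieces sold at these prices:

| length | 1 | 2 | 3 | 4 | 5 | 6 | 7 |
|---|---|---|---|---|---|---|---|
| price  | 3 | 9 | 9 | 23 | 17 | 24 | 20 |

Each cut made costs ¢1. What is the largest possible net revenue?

Consider every possible first cut. r[k] is the best of p[i]+r[k−i] over all sellable i≤k, charging 1 whenever i<k.
r[1] = 3
r[2] = 9
r[3] = 11  (first piece 1, then r[2]=9)
r[4] = 23
r[5] = 25  (first piece 1, then r[4]=23)
r[6] = 31  (first piece 2, then r[4]=23)
r[7] = 33  (first piece 1, then r[6]=31)
One optimal plan: pieces 4 + 2 + 1 (2 cuts) → ¢35 − ¢2 = ¢33.

33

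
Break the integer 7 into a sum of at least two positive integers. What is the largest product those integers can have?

Let m[k] be the best product for length k (with at least one cut). For each first piece i, the rest contributes max(k−i, m[k−i]).
m[2] = 1*max(1,0) = 1*1 = 1
m[3] = max(1*2, 2*1) = 2
m[4] = max(1*3, 2*2, 3*1) = 4
m[5] = max(1*4, 2*3, 3*2, 4*1) = 6
m[6] = max(1*6, 2*4, 3*3, 4*2, 5*1) = 9
m[7] = max(1*9, 2*6, 3*4, 4*3, 5*2, 6*1) = 12
One optimal split: 3 + 2 + 2; product 3*2*2 = 12.

12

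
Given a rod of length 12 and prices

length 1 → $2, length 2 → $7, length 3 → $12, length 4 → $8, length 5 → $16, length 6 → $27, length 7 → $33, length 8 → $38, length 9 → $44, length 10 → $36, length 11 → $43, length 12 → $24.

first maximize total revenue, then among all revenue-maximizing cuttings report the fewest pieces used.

Build r[k] bottom-up: r[k] = max over allowed piece i of (p[i] + r[k−i]).
r[1] = 2
r[2] = max(2+2, 7+0) = 7
r[3] = max(2+7, 7+2, 12+0) = 12
r[4] = max(2+12, 7+7, 12+2, 8+0) = 14
r[5] = max(2+14, 7+12, 12+7, 8+2, 16+0) = 19
r[6] = max(2+19, 7+14, 12+12, 8+7, 16+2, 27+0) = 27
r[7] = max(2+27, 7+19, 12+14, …, 27+2, 33+0) = 33
r[8] = max(2+33, 7+27, 12+19, …, 33+2, 38+0) = 38
r[9] = max(2+38, 7+33, 12+27, …, 38+2, 44+0) = 44
r[10] = max(2+44, 7+38, 12+33, …, 44+2, 36+0) = 46
r[11] = max(2+46, 7+44, 12+38, …, 36+2, 43+0) = 51
r[12] = max(2+51, 7+46, 12+44, …, 43+2, 24+0) = 56
Maximum revenue is $56.
Now minimize piece count subject to staying optimal: for each k, pieces[k] = 1 + min over i with p[i]+r[k−i]=r[k] of pieces[k−i].
pieces[9] = 1
pieces[10] = 2
pieces[11] = 2
pieces[12] = 2

2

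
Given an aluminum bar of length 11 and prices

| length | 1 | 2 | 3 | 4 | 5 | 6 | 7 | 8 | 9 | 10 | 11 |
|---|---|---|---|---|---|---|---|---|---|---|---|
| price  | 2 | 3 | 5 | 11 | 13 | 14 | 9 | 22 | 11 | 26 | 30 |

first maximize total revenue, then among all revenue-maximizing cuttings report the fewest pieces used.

1

Let r[k] be the best obtainable value from length k. For each k, try every first piece i and keep the best of price[i] + r[k−i].
r[1] = 2
r[2] = max(2+2, 3+0) = 4
r[3] = max(2+4, 3+2, 5+0) = 6
r[4] = max(2+6, 3+4, 5+2, 11+0) = 11
r[5] = max(2+11, 3+6, 5+4, 11+2, 13+0) = 13
r[6] = max(2+13, 3+11, 5+6, 11+4, 13+2, 14+0) = 15
r[7] = max(2+15, 3+13, 5+11, …, 14+2, 9+0) = 17
r[8] = max(2+17, 3+15, 5+13, …, 9+2, 22+0) = 22
r[9] = max(2+22, 3+17, 5+15, …, 22+2, 11+0) = 24
r[10] = max(2+24, 3+22, 5+17, …, 11+2, 26+0) = 26
r[11] = max(2+26, 3+24, 5+22, …, 26+2, 30+0) = 30
Maximum revenue is $30.
Now minimize piece count subject to staying optimal: for each k, pieces[k] = 1 + min over i with p[i]+r[k−i]=r[k] of pieces[k−i].
pieces[8] = 1
pieces[9] = 2
pieces[10] = 1
pieces[11] = 1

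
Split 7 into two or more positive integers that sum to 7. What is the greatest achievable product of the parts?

Fill f[k] for k=2..7: at each k try every first piece i and multiply by the better of (k−i) uncut or f[k−i].
f[2] = 1·max(1,0) = 1·1 = 1
f[3] = max(1·2, 2·1) = 2
f[4] = max(1·3, 2·2, 3·1) = 4
f[5] = max(1·4, 2·3, 3·2, 4·1) = 6
f[6] = max(1·6, 2·4, 3·3, 4·2, 5·1) = 9
f[7] = max(1·9, 2·6, 3·4, 4·3, 5·2, 6·1) = 12
One optimal split: 3 + 2 + 2; product 3·2·2 = 12.

12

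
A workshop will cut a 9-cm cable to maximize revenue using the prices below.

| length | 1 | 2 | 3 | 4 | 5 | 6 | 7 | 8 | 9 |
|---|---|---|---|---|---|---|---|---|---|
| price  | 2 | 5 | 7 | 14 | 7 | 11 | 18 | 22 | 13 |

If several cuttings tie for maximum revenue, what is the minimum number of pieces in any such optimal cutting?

3

Build r[k] bottom-up: r[k] = max over allowed piece i of (p[i] + r[k−i]).
r[1] = 2
r[2] = max(2+2, 5+0) = 5
r[3] = max(2+5, 5+2, 7+0) = 7
r[4] = max(2+7, 5+5, 7+2, 14+0) = 14
r[5] = max(2+14, 5+7, 7+5, 14+2, 7+0) = 16
r[6] = max(2+16, 5+14, 7+7, 14+5, 7+2, 11+0) = 19
r[7] = max(2+19, 5+16, 7+14, …, 11+2, 18+0) = 21
r[8] = max(2+21, 5+19, 7+16, …, 18+2, 22+0) = 28
r[9] = max(2+28, 5+21, 7+19, …, 22+2, 13+0) = 30
Maximum revenue is $30.
Now minimize piece count subject to staying optimal: for each k, pieces[k] = 1 + min over i with p[i]+r[k−i]=r[k] of pieces[k−i].
pieces[6] = 2
pieces[7] = 2
pieces[8] = 2
pieces[9] = 3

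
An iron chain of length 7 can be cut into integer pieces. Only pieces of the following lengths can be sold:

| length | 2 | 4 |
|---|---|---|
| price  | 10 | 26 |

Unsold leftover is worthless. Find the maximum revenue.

36

Let r[k] be the best obtainable value from length k. For each k, try every first piece i and keep the best of price[i] + r[k−i].
r[1] = 0
r[2] = 10
r[3] = 10
r[4] = max(10+10, 26+0) = 26
r[5] = max(10+10, 26+0) = 26
r[6] = max(10+26, 26+10) = 36
r[7] = max(10+26, 26+10) = 36
One optimal cutting: pieces 4 + 2 with 1 link of scrap → $36.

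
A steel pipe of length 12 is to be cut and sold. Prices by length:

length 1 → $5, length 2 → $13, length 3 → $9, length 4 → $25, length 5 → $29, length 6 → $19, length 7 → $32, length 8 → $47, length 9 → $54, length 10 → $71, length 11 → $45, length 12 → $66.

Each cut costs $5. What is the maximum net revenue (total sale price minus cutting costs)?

Let v[k] be the best obtainable value from length k. For each k, try every first piece i and keep the best of price[i] + v[k−i] minus the 5 cut fee when i<k.
v[1] = 5
v[2] = max(5+5-5, 13+0) = 13
v[3] = max(5+13-5, 13+5-5, 9+0) = 13
v[4] = max(5+13-5, 13+13-5, 9+5-5, 25+0) = 25
v[5] = max(5+25-5, 13+13-5, 9+13-5, 25+5-5, 29+0) = 29
v[6] = max(5+29-5, 13+25-5, 9+13-5, 25+13-5, 29+5-5, 19+0) = 33
v[7] = max(5+33-5, 13+29-5, 9+25-5, …, 19+5-5, 32+0) = 37
v[8] = max(5+37-5, 13+33-5, 9+29-5, …, 32+5-5, 47+0) = 47
v[9] = max(5+47-5, 13+37-5, 9+33-5, …, 47+5-5, 54+0) = 54
v[10] = max(5+54-5, 13+47-5, 9+37-5, …, 54+5-5, 71+0) = 71
v[11] = max(5+71-5, 13+54-5, 9+47-5, …, 71+5-5, 45+0) = 71
v[12] = max(5+71-5, 13+71-5, 9+54-5, …, 45+5-5, 66+0) = 79
One optimal plan: pieces 10 + 2 (1 cut) → $84 − $5 = $79.

79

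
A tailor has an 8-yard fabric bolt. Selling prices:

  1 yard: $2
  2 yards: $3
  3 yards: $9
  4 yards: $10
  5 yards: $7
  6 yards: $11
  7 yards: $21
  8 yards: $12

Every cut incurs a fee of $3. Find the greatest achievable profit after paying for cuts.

20

Consider every possible first cut. v[k] is the best of p[i]+v[k−i] over all sellable i≤k, charging 3 whenever i<k.
v[1] = 2
v[2] = max(2+2-3, 3+0) = 3
v[3] = max(2+3-3, 3+2-3, 9+0) = 9
v[4] = max(2+9-3, 3+3-3, 9+2-3, 10+0) = 10
v[5] = max(2+10-3, 3+9-3, 9+3-3, 10+2-3, 7+0) = 9
v[6] = max(2+9-3, 3+10-3, 9+9-3, 10+3-3, 7+2-3, 11+0) = 15
v[7] = max(2+15-3, 3+9-3, 9+10-3, …, 11+2-3, 21+0) = 21
v[8] = max(2+21-3, 3+15-3, 9+9-3, …, 21+2-3, 12+0) = 20
One optimal plan: pieces 7 + 1 (1 cut) → $23 − $3 = $20.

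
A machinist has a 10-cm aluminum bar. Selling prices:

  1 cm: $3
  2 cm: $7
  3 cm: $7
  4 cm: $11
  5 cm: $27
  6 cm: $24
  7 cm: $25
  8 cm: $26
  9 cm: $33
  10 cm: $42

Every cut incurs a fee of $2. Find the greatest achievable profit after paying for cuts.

Build net[k] bottom-up: net[k] = max over allowed piece i of (p[i] + net[k−i]) − 2 per cut.
net[1] = 3
net[2] = max(3+3-2, 7+0) = 7
net[3] = max(3+7-2, 7+3-2, 7+0) = 8
net[4] = max(3+8-2, 7+7-2, 7+3-2, 11+0) = 12
net[5] = max(3+12-2, 7+8-2, 7+7-2, 11+3-2, 27+0) = 27
net[6] = max(3+27-2, 7+12-2, 7+8-2, 11+7-2, 27+3-2, 24+0) = 28
net[7] = max(3+28-2, 7+27-2, 7+12-2, …, 24+3-2, 25+0) = 32
net[8] = max(3+32-2, 7+28-2, 7+27-2, …, 25+3-2, 26+0) = 33
net[9] = max(3+33-2, 7+32-2, 7+28-2, …, 26+3-2, 33+0) = 37
net[10] = max(3+37-2, 7+33-2, 7+32-2, …, 33+3-2, 42+0) = 52
One optimal plan: pieces 5 + 5 (1 cut) → $54 − $2 = $52.

52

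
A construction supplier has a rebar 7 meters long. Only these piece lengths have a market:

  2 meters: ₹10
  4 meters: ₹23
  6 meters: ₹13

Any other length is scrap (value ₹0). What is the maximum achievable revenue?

33

Let r[k] be the best obtainable value from length k. For each k, try every first piece i and keep the best of price[i] + r[k−i].
r[1] = 0
r[2] = 10
r[3] = 10
r[4] = max(10+10, 23+0) = 23
r[5] = max(10+10, 23+0) = 23
r[6] = max(10+23, 23+10, 13+0) = 33
r[7] = max(10+23, 23+10, 13+0) = 33
One optimal cutting: pieces 4 + 2 with 1 meter of scrap → ₹33.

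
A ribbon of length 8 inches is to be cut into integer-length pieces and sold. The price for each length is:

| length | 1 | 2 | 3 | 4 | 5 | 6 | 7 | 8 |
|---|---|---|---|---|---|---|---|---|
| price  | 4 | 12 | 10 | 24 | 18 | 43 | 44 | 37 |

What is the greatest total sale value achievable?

55

Let best[k] be the best obtainable value from length k. For each k, try every first piece i and keep the best of price[i] + best[k−i].
best[1] = 4
best[2] = 12
best[3] = 16  (first piece 1, then best[2]=12)
best[4] = 24  (first piece 2, then best[2]=12)
best[5] = 28  (first piece 1, then best[4]=24)
best[6] = 43
best[7] = 47  (first piece 1, then best[6]=43)
best[8] = 55  (first piece 2, then best[6]=43)
One optimal cutting: 6 + 2 → ¢43 + ¢12 = ¢55.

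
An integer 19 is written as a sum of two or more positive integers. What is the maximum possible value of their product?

Define m[k] = max over 1≤i<k of i · max(k−i, m[k−i]); the inner max lets the remainder stay uncut if that's better.
m[2] = 1×max(1,0) = 1×1 = 1
m[3] = 1×max(2,1) = 1×2 = 2
m[4] = 2×max(2,1) = 2×2 = 4
m[5] = 2×max(3,2) = 2×3 = 6
m[6] = 3×max(3,2) = 3×3 = 9
m[7] = 2×max(5,6) = 2×6 = 12
m[8] = 2×max(6,9) = 2×9 = 18
m[9] = 3×max(6,9) = 3×9 = 27
m[10] = 2×max(8,18) = 2×18 = 36
m[11] = 2×max(9,27) = 2×27 = 54
m[12] = 3×max(9,27) = 3×27 = 81
m[13] = 2×max(11,54) = 2×54 = 108
m[14] = 2×max(12,81) = 2×81 = 162
m[15] = 3×max(12,81) = 3×81 = 243
m[16] = 2×max(14,162) = 2×162 = 324
m[17] = 2×max(15,243) = 2×243 = 486
m[18] = 3×max(15,243) = 3×243 = 729
m[19] = 2×max(17,486) = 2×486 = 972
One optimal split: 3 + 3 + 3 + 3 + 3 + 2 + 2; product 3×3×3×3×3×2×2 = 972.

972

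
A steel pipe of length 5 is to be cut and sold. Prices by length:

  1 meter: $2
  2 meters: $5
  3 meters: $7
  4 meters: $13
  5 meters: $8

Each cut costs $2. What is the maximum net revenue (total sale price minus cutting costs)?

Let r[k] be the best obtainable value from length k. For each k, try every first piece i and keep the best of price[i] + r[k−i] minus the 2 cut fee when i<k.
r[1] = 2
r[2] = max(2+2-2, 5+0) = 5
r[3] = max(2+5-2, 5+2-2, 7+0) = 7
r[4] = max(2+7-2, 5+5-2, 7+2-2, 13+0) = 13
r[5] = max(2+13-2, 5+7-2, 7+5-2, 13+2-2, 8+0) = 13
One optimal plan: pieces 4 + 1 (1 cut) → $15 − $2 = $13.

13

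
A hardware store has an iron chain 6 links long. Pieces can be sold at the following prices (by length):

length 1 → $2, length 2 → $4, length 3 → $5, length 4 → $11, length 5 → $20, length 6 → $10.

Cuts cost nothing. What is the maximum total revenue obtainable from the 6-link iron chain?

Build best[k] bottom-up: best[k] = max over allowed piece i of (p[i] + best[k−i]).
best[1] = 2
best[2] = max(2+2, 4+0) = 4
best[3] = max(2+4, 4+2, 5+0) = 6
best[4] = max(2+6, 4+4, 5+2, 11+0) = 11
best[5] = max(2+11, 4+6, 5+4, 11+2, 20+0) = 20
best[6] = max(2+20, 4+11, 5+6, 11+4, 20+2, 10+0) = 22
One optimal cutting: 5 + 1 → $20 + $2 = $22.

22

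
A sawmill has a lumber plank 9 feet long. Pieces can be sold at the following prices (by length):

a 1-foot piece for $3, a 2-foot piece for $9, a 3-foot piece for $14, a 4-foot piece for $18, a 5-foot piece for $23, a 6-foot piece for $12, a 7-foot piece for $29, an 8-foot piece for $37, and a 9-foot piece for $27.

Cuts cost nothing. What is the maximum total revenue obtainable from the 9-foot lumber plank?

Let v[k] be the best obtainable value from length k. For each k, try every first piece i and keep the best of price[i] + v[k−i].
v[1] = 3
v[2] = max(3+3, 9+0) = 9
v[3] = max(3+9, 9+3, 14+0) = 14
v[4] = max(3+14, 9+9, 14+3, 18+0) = 18
v[5] = max(3+18, 9+14, 14+9, 18+3, 23+0) = 23
v[6] = max(3+23, 9+18, 14+14, 18+9, 23+3, 12+0) = 28
v[7] = max(3+28, 9+23, 14+18, …, 12+3, 29+0) = 32
v[8] = max(3+32, 9+28, 14+23, …, 29+3, 37+0) = 37
v[9] = max(3+37, 9+32, 14+28, …, 37+3, 27+0) = 42
One optimal cutting: 3 + 3 + 3 → $14 + $14 + $14 = $42.

42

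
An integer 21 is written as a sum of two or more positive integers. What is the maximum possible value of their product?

Let f[k] be the best product for length k (with at least one cut). For each first piece i, the rest contributes max(k−i, f[k−i]).
f[2] = 1×max(1,0) = 1×1 = 1
f[3] = 1×max(2,1) = 1×2 = 2
f[4] = 2×max(2,1) = 2×2 = 4
f[5] = 2×max(3,2) = 2×3 = 6
f[6] = 3×max(3,2) = 3×3 = 9
f[7] = 2×max(5,6) = 2×6 = 12
f[8] = 2×max(6,9) = 2×9 = 18
f[9] = 3×max(6,9) = 3×9 = 27
f[10] = 2×max(8,18) = 2×18 = 36
f[11] = 2×max(9,27) = 2×27 = 54
f[12] = 3×max(9,27) = 3×27 = 81
f[13] = 2×max(11,54) = 2×54 = 108
f[14] = 2×max(12,81) = 2×81 = 162
f[15] = 3×max(12,81) = 3×81 = 243
f[16] = 2×max(14,162) = 2×162 = 324
f[17] = 2×max(15,243) = 2×243 = 486
f[18] = 3×max(15,243) = 3×243 = 729
f[19] = 2×max(17,486) = 2×486 = 972
f[20] = 2×max(18,729) = 2×729 = 1458
f[21] = 3×max(18,729) = 3×729 = 2187
One optimal split: 3 + 3 + 3 + 3 + 3 + 3 + 3; product 3×3×3×3×3×3×3 = 2187.

2187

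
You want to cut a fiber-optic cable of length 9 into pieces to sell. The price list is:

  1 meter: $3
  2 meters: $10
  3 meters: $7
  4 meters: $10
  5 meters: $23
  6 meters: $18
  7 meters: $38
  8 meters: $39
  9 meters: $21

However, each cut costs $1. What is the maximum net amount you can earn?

47

Build v[k] bottom-up: v[k] = max over allowed piece i of (p[i] + v[k−i]) − 1 per cut.
v[1] = 3
v[2] = 10
v[3] = 12  (first piece 1, then v[2]=10)
v[4] = 19  (first piece 2, then v[2]=10)
v[5] = 23
v[6] = 28  (first piece 2, then v[4]=19)
v[7] = 38
v[8] = 40  (first piece 1, then v[7]=38)
v[9] = 47  (first piece 2, then v[7]=38)
One optimal plan: pieces 7 + 2 (1 cut) → $48 − $1 = $47.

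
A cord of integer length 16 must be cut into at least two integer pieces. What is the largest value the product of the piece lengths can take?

324

Fill P[k] for k=2..16: at each k try every first piece i and multiply by the better of (k−i) uncut or P[k−i].
Small cases: P[2]=1, P[3]=2, P[4]=4, P[5]=6, P[6]=9, P[7]=12, P[8]=18, P[9]=27.
P[10] = 2*max(8,18) = 2*18 = 36
P[11] = 2*max(9,27) = 2*27 = 54
P[12] = 3*max(9,27) = 3*27 = 81
P[13] = 2*max(11,54) = 2*54 = 108
P[14] = 2*max(12,81) = 2*81 = 162
P[15] = 3*max(12,81) = 3*81 = 243
P[16] = 2*max(14,162) = 2*162 = 324
One optimal split: 3 + 3 + 3 + 3 + 2 + 2; product 3*3*3*3*2*2 = 324.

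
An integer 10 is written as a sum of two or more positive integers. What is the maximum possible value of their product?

36

Let m[k] be the best product for length k (with at least one cut). For each first piece i, the rest contributes max(k−i, m[k−i]).
Small cases: m[2]=1, m[3]=2.
m[4] = max(1·3, 2·2, 3·1) = 4
m[5] = max(1·4, 2·3, 3·2, 4·1) = 6
m[6] = max(1·6, 2·4, 3·3, 4·2, 5·1) = 9
m[7] = max(1·9, 2·6, 3·4, 4·3, 5·2, 6·1) = 12
m[8] = max(1·12, 2·9, 3·6, …, 6·2, 7·1) = 18
m[9] = max(1·18, 2·12, 3·9, …, 7·2, 8·1) = 27
m[10] = max(1·27, 2·18, 3·12, …, 8·2, 9·1) = 36
One optimal split: 3 + 3 + 2 + 2; product 3·3·2·2 = 36.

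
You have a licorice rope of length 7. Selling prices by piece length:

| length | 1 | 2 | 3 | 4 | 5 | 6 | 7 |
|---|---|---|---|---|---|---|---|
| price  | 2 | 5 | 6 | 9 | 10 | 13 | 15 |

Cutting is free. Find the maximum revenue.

Consider every possible first cut. best[k] is the best of p[i]+best[k−i] over all sellable i≤k.
best[1] = 2
best[2] = 5
best[3] = 7  (first piece 1, then best[2]=5)
best[4] = 10  (first piece 2, then best[2]=5)
best[5] = 12  (first piece 1, then best[4]=10)
best[6] = 15  (first piece 2, then best[4]=10)
best[7] = 17  (first piece 1, then best[6]=15)
One optimal cutting: 2 + 2 + 2 + 1 → ¢5 + ¢5 + ¢5 + ¢2 = ¢17.

17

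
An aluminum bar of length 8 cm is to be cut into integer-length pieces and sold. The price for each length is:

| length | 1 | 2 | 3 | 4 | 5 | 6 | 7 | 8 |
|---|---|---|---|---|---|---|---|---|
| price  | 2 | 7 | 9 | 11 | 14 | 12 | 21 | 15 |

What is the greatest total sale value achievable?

28

Build R[k] bottom-up: R[k] = max over allowed piece i of (p[i] + R[k−i]).
R[1] = 2
R[2] = max(2+2, 7+0) = 7
R[3] = max(2+7, 7+2, 9+0) = 9
R[4] = max(2+9, 7+7, 9+2, 11+0) = 14
R[5] = max(2+14, 7+9, 9+7, 11+2, 14+0) = 16
R[6] = max(2+16, 7+14, 9+9, 11+7, 14+2, 12+0) = 21
R[7] = max(2+21, 7+16, 9+14, …, 12+2, 21+0) = 23
R[8] = max(2+23, 7+21, 9+16, …, 21+2, 15+0) = 28
One optimal cutting: 2 + 2 + 2 + 2 → $7 + $7 + $7 + $7 = $28.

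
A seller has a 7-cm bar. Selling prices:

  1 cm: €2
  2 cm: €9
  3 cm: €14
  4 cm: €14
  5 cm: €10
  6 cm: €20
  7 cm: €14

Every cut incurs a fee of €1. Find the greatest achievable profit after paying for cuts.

Let net[k] be the best obtainable value from length k. For each k, try every first piece i and keep the best of price[i] + net[k−i] minus the 1 cut fee when i<k.
net[1] = 2
net[2] = max(2+2-1, 9+0) = 9
net[3] = max(2+9-1, 9+2-1, 14+0) = 14
net[4] = max(2+14-1, 9+9-1, 14+2-1, 14+0) = 17
net[5] = max(2+17-1, 9+14-1, 14+9-1, 14+2-1, 10+0) = 22
net[6] = max(2+22-1, 9+17-1, 14+14-1, 14+9-1, 10+2-1, 20+0) = 27
net[7] = max(2+27-1, 9+22-1, 14+17-1, …, 20+2-1, 14+0) = 30
One optimal plan: pieces 3 + 2 + 2 (2 cuts) → €32 − €2 = €30.

30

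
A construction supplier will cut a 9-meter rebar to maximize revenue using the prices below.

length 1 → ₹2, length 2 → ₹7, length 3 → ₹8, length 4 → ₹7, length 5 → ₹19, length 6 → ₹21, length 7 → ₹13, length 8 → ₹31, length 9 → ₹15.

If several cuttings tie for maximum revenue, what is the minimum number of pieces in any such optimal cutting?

Consider every possible first cut. r[k] is the best of p[i]+r[k−i] over all sellable i≤k.
r[1] = 2
r[2] = 7
r[3] = 9  (first piece 1, then r[2]=7)
r[4] = 14  (first piece 2, then r[2]=7)
r[5] = 19
r[6] = 21  (first piece 1, then r[5]=19)
r[7] = 26  (first piece 2, then r[5]=19)
r[8] = 31
r[9] = 33  (first piece 1, then r[8]=31)
Maximum revenue is ₹33.
Now minimize piece count subject to staying optimal: for each k, pieces[k] = 1 + min over i with p[i]+r[k−i]=r[k] of pieces[k−i].
pieces[6] = 1
pieces[7] = 2
pieces[8] = 1
pieces[9] = 2

2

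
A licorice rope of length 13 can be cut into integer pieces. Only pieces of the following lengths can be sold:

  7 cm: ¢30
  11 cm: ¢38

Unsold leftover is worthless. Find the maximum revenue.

38

Build f[k] bottom-up: f[k] = max over allowed piece i of (p[i] + f[k−i]).
f[1] = 0
f[2] = 0
f[3] = 0
f[4] = 0
f[5] = 0
f[6] = 0
f[7] = 30
f[8] = 30
f[9] = 30
f[10] = 30
f[11] = max(30+0, 38+0) = 38
f[12] = max(30+0, 38+0) = 38
f[13] = max(30+0, 38+0) = 38
One optimal cutting: pieces 11 with 2 cm of scrap → ¢38.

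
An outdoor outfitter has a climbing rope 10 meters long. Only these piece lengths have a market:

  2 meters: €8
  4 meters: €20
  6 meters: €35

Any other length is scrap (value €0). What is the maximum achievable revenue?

55

Build f[k] bottom-up: f[k] = max over allowed piece i of (p[i] + f[k−i]).
f[1] = 0
f[2] = 8
f[3] = 8
f[4] = 20
f[5] = 20
f[6] = 35
f[7] = 35
f[8] = 43  (first piece 2, then f[6]=35)
f[9] = 43
f[10] = 55  (first piece 4, then f[6]=35)
One optimal cutting: 6 + 4 → €55.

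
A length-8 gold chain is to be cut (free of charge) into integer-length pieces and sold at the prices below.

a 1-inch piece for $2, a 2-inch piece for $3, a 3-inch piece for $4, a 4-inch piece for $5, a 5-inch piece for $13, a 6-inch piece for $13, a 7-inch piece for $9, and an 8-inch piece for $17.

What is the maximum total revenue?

Consider every possible first cut. v[k] is the best of p[i]+v[k−i] over all sellable i≤k.
v[1] = 2
v[2] = max(2+2, 3+0) = 4
v[3] = max(2+4, 3+2, 4+0) = 6
v[4] = max(2+6, 3+4, 4+2, 5+0) = 8
v[5] = max(2+8, 3+6, 4+4, 5+2, 13+0) = 13
v[6] = max(2+13, 3+8, 4+6, 5+4, 13+2, 13+0) = 15
v[7] = max(2+15, 3+13, 4+8, …, 13+2, 9+0) = 17
v[8] = max(2+17, 3+15, 4+13, …, 9+2, 17+0) = 19
One optimal cutting: 5 + 1 + 1 + 1 → $13 + $2 + $2 + $2 = $19.

19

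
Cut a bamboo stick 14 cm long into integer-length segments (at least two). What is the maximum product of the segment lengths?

162

Let m[k] be the best product for length k (with at least one cut). For each first piece i, the rest contributes max(k−i, m[k−i]).
Small cases: m[2]=1, m[3]=2, m[4]=4, m[5]=6, m[6]=9, m[7]=12, m[8]=18, m[9]=27.
m[10] = 2·max(8,18) = 2·18 = 36
m[11] = 2·max(9,27) = 2·27 = 54
m[12] = 3·max(9,27) = 3·27 = 81
m[13] = 2·max(11,54) = 2·54 = 108
m[14] = 2·max(12,81) = 2·81 = 162
One optimal split: 3 + 3 + 3 + 3 + 2; product 3·3·3·3·2 = 162.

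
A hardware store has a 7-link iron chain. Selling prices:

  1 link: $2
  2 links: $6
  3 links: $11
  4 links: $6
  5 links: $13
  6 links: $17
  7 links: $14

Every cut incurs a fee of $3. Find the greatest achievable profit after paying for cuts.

Let net[k] be the best obtainable value from length k. For each k, try every first piece i and keep the best of price[i] + net[k−i] minus the 3 cut fee when i<k.
net[1] = 2
net[2] = 6
net[3] = 11
net[4] = 10  (first piece 1, then net[3]=11)
net[5] = 14  (first piece 2, then net[3]=11)
net[6] = 19  (first piece 3, then net[3]=11)
net[7] = 18  (first piece 1, then net[6]=19)
One optimal plan: pieces 3 + 3 + 1 (2 cuts) → $24 − $6 = $18.

18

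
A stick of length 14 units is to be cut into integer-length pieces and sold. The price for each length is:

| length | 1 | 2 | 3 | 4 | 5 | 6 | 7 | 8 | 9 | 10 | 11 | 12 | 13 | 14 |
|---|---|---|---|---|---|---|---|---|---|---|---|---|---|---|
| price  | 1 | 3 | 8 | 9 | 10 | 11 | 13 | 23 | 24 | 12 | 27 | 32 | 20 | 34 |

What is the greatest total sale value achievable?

39

Consider every possible first cut. R[k] is the best of p[i]+R[k−i] over all sellable i≤k.
R[1] = 1
R[2] = 3
R[3] = 8
R[4] = 9  (first piece 1, then R[3]=8)
R[5] = 11  (first piece 2, then R[3]=8)
R[6] = 16  (first piece 3, then R[3]=8)
R[7] = 17  (first piece 1, then R[6]=16)
R[8] = 23
R[9] = 24  (first piece 1, then R[8]=23)
R[10] = 26  (first piece 2, then R[8]=23)
R[11] = 31  (first piece 3, then R[8]=23)
R[12] = 32  (first piece 1, then R[11]=31)
R[13] = 34  (first piece 2, then R[11]=31)
R[14] = 39  (first piece 3, then R[11]=31)
One optimal cutting: 8 + 3 + 3 → 23 + 8 + 8 = 39.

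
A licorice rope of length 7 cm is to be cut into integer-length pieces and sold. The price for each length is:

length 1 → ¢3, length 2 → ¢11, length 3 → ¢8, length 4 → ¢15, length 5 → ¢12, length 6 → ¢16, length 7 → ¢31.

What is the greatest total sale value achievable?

36

Build R[k] bottom-up: R[k] = max over allowed piece i of (p[i] + R[k−i]).
R[1] = 3
R[2] = max(3+3, 11+0) = 11
R[3] = max(3+11, 11+3, 8+0) = 14
R[4] = max(3+14, 11+11, 8+3, 15+0) = 22
R[5] = max(3+22, 11+14, 8+11, 15+3, 12+0) = 25
R[6] = max(3+25, 11+22, 8+14, 15+11, 12+3, 16+0) = 33
R[7] = max(3+33, 11+25, 8+22, …, 16+3, 31+0) = 36
One optimal cutting: 2 + 2 + 2 + 1 → ¢11 + ¢11 + ¢11 + ¢3 = ¢36.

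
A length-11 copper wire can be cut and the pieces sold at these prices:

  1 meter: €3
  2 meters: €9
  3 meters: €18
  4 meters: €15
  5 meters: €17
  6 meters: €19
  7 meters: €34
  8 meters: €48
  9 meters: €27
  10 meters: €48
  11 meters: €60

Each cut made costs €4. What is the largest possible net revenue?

Consider every possible first cut. net[k] is the best of p[i]+net[k−i] over all sellable i≤k, charging 4 whenever i<k.
net[1] = 3
net[2] = 9
net[3] = 18
net[4] = 17  (first piece 1, then net[3]=18)
net[5] = 23  (first piece 2, then net[3]=18)
net[6] = 32  (first piece 3, then net[3]=18)
net[7] = 34
net[8] = 48
net[9] = 47  (first piece 1, then net[8]=48)
net[10] = 53  (first piece 2, then net[8]=48)
net[11] = 62  (first piece 3, then net[8]=48)
One optimal plan: pieces 8 + 3 (1 cut) → €66 − €4 = €62.

62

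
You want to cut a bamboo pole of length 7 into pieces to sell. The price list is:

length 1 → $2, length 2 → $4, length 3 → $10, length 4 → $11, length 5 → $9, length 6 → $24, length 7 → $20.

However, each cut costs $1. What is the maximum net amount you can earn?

25

Let v[k] be the best obtainable value from length k. For each k, try every first piece i and keep the best of price[i] + v[k−i] minus the 1 cut fee when i<k.
v[1] = 2
v[2] = 4
v[3] = 10
v[4] = 11  (first piece 1, then v[3]=10)
v[5] = 13  (first piece 2, then v[3]=10)
v[6] = 24
v[7] = 25  (first piece 1, then v[6]=24)
One optimal plan: pieces 6 + 1 (1 cut) → $26 − $1 = $25.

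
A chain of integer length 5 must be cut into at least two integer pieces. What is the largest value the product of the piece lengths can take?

Fill m[k] for k=2..5: at each k try every first piece i and multiply by the better of (k−i) uncut or m[k−i].
m[2] = 1·max(1,0) = 1·1 = 1
m[3] = 1·max(2,1) = 1·2 = 2
m[4] = 2·max(2,1) = 2·2 = 4
m[5] = 2·max(3,2) = 2·3 = 6
One optimal split: 3 + 2; product 3·2 = 6.

6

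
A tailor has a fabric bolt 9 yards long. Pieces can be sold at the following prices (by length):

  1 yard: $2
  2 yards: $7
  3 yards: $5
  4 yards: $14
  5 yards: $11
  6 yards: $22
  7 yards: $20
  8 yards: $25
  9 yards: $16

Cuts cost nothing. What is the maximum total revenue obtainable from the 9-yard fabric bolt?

Consider every possible first cut. r[k] is the best of p[i]+r[k−i] over all sellable i≤k.
r[1] = 2
r[2] = max(2+2, 7+0) = 7
r[3] = max(2+7, 7+2, 5+0) = 9
r[4] = max(2+9, 7+7, 5+2, 14+0) = 14
r[5] = max(2+14, 7+9, 5+7, 14+2, 11+0) = 16
r[6] = max(2+16, 7+14, 5+9, 14+7, 11+2, 22+0) = 22
r[7] = max(2+22, 7+16, 5+14, …, 22+2, 20+0) = 24
r[8] = max(2+24, 7+22, 5+16, …, 20+2, 25+0) = 29
r[9] = max(2+29, 7+24, 5+22, …, 25+2, 16+0) = 31
One optimal cutting: 6 + 2 + 1 → $22 + $7 + $2 = $31.

31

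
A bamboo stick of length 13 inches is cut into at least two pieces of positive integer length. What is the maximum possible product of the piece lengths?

108

Let P[k] be the best product for length k (with at least one cut). For each first piece i, the rest contributes max(k−i, P[k−i]).
Small cases: P[2]=1, P[3]=2, P[4]=4, P[5]=6, P[6]=9, P[7]=12, P[8]=18.
P[9] = max(1*18, 2*12, 3*9, …, 7*2, 8*1) = 27
P[10] = max(1*27, 2*18, 3*12, …, 8*2, 9*1) = 36
P[11] = max(1*36, 2*27, 3*18, …, 9*2, 10*1) = 54
P[12] = max(1*54, 2*36, 3*27, …, 10*2, 11*1) = 81
P[13] = max(1*81, 2*54, 3*36, …, 11*2, 12*1) = 108
One optimal split: 3 + 3 + 3 + 2 + 2; product 3*3*3*2*2 = 108.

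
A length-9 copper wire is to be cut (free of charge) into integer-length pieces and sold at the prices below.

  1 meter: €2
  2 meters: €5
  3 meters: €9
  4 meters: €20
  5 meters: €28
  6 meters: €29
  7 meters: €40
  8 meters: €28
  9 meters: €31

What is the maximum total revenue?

Consider every possible first cut. R[k] is the best of p[i]+R[k−i] over all sellable i≤k.
R[1] = 2
R[2] = max(2+2, 5+0) = 5
R[3] = max(2+5, 5+2, 9+0) = 9
R[4] = max(2+9, 5+5, 9+2, 20+0) = 20
R[5] = max(2+20, 5+9, 9+5, 20+2, 28+0) = 28
R[6] = max(2+28, 5+20, 9+9, 20+5, 28+2, 29+0) = 30
R[7] = max(2+30, 5+28, 9+20, …, 29+2, 40+0) = 40
R[8] = max(2+40, 5+30, 9+28, …, 40+2, 28+0) = 42
R[9] = max(2+42, 5+40, 9+30, …, 28+2, 31+0) = 48
One optimal cutting: 5 + 4 → €28 + €20 = €48.

48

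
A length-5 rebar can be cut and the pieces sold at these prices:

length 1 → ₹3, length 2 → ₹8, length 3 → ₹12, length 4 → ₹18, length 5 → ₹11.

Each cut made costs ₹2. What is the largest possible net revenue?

19

Consider every possible first cut. r[k] is the best of p[i]+r[k−i] over all sellable i≤k, charging 2 whenever i<k.
r[1] = 3
r[2] = max(3+3-2, 8+0) = 8
r[3] = max(3+8-2, 8+3-2, 12+0) = 12
r[4] = max(3+12-2, 8+8-2, 12+3-2, 18+0) = 18
r[5] = max(3+18-2, 8+12-2, 12+8-2, 18+3-2, 11+0) = 19
One optimal plan: pieces 4 + 1 (1 cut) → ₹21 − ₹2 = ₹19.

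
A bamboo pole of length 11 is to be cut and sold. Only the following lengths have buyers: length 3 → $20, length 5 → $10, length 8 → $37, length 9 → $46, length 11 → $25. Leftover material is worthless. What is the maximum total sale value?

60

Build r[k] bottom-up: r[k] = max over allowed piece i of (p[i] + r[k−i]).
r[1] = 0
r[2] = 0
r[3] = 20
r[4] = 20
r[5] = max(20+0, 10+0) = 20
r[6] = max(20+20, 10+0) = 40
r[7] = max(20+20, 10+0) = 40
r[8] = max(20+20, 10+20, 37+0) = 40
r[9] = max(20+40, 10+20, 37+0, 46+0) = 60
r[10] = max(20+40, 10+20, 37+0, 46+0) = 60
r[11] = max(20+40, 10+40, 37+20, 46+0, 25+0) = 60
One optimal cutting: pieces 3 + 3 + 3 with 2 feet of scrap → $60.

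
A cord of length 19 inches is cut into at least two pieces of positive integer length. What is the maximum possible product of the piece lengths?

972

Let P[k] be the best product for length k (with at least one cut). For each first piece i, the rest contributes max(k−i, P[k−i]).
Small cases: P[2]=1, P[3]=2, P[4]=4, P[5]=6, P[6]=9, P[7]=12, P[8]=18, P[9]=27, P[10]=36, P[11]=54, P[12]=81.
P[13] = 2·max(11,54) = 2·54 = 108
P[14] = 2·max(12,81) = 2·81 = 162
P[15] = 3·max(12,81) = 3·81 = 243
P[16] = 2·max(14,162) = 2·162 = 324
P[17] = 2·max(15,243) = 2·243 = 486
P[18] = 3·max(15,243) = 3·243 = 729
P[19] = 2·max(17,486) = 2·486 = 972
One optimal split: 3 + 3 + 3 + 3 + 3 + 2 + 2; product 3·3·3·3·3·2·2 = 972.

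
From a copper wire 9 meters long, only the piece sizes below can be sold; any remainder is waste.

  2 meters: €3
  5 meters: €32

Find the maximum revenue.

Build best[k] bottom-up: best[k] = max over allowed piece i of (p[i] + best[k−i]).
best[1] = 0
best[2] = 3
best[3] = 3
best[4] = 6  (first piece 2, then best[2]=3)
best[5] = max(3+3, 32+0) = 32
best[6] = max(3+6, 32+0) = 32
best[7] = max(3+32, 32+3) = 35
best[8] = max(3+32, 32+3) = 35
best[9] = max(3+35, 32+6) = 38
One optimal cutting: 5 + 2 + 2 → €38.

38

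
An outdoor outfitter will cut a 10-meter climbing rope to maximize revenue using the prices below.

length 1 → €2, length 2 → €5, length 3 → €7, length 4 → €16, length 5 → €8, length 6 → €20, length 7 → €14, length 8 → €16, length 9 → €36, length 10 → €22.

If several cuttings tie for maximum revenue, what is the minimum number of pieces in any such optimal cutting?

Let r[k] be the best obtainable value from length k. For each k, try every first piece i and keep the best of price[i] + r[k−i].
r[1] = 2
r[2] = 5
r[3] = 7  (first piece 1, then r[2]=5)
r[4] = 16
r[5] = 18  (first piece 1, then r[4]=16)
r[6] = 21  (first piece 2, then r[4]=16)
r[7] = 23  (first piece 1, then r[6]=21)
r[8] = 32  (first piece 4, then r[4]=16)
r[9] = 36
r[10] = 38  (first piece 1, then r[9]=36)
Maximum revenue is €38.
Now minimize piece count subject to staying optimal: for each k, pieces[k] = 1 + min over i with p[i]+r[k−i]=r[k] of pieces[k−i].
pieces[7] = 2
pieces[8] = 2
pieces[9] = 1
pieces[10] = 2

2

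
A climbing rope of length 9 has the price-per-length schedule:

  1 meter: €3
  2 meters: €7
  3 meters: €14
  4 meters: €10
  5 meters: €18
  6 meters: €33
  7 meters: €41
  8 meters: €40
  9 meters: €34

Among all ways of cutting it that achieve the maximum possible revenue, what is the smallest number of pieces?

Consider every possible first cut. r[k] is the best of p[i]+r[k−i] over all sellable i≤k.
r[1] = 3
r[2] = 7
r[3] = 14
r[4] = 17  (first piece 1, then r[3]=14)
r[5] = 21  (first piece 2, then r[3]=14)
r[6] = 33
r[7] = 41
r[8] = 44  (first piece 1, then r[7]=41)
r[9] = 48  (first piece 2, then r[7]=41)
Maximum revenue is €48.
Now minimize piece count subject to staying optimal: for each k, pieces[k] = 1 + min over i with p[i]+r[k−i]=r[k] of pieces[k−i].
pieces[6] = 1
pieces[7] = 1
pieces[8] = 2
pieces[9] = 2

2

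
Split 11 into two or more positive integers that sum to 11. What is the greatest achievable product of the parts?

54

Define prod[k] = max over 1≤i<k of i · max(k−i, prod[k−i]); the inner max lets the remainder stay uncut if that's better.
Small cases: prod[2]=1, prod[3]=2.
prod[4] = 2·max(2,1) = 2·2 = 4
prod[5] = 2·max(3,2) = 2·3 = 6
prod[6] = 3·max(3,2) = 3·3 = 9
prod[7] = 2·max(5,6) = 2·6 = 12
prod[8] = 2·max(6,9) = 2·9 = 18
prod[9] = 3·max(6,9) = 3·9 = 27
prod[10] = 2·max(8,18) = 2·18 = 36
prod[11] = 2·max(9,27) = 2·27 = 54
One optimal split: 3 + 3 + 3 + 2; product 3·3·3·2 = 54.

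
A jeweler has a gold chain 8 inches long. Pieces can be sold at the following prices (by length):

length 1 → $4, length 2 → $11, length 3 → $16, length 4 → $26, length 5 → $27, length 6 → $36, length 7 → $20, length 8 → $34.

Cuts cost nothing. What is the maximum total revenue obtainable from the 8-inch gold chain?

Consider every possible first cut. v[k] is the best of p[i]+v[k−i] over all sellable i≤k.
v[1] = 4
v[2] = 11
v[3] = 16
v[4] = 26
v[5] = 30  (first piece 1, then v[4]=26)
v[6] = 37  (first piece 2, then v[4]=26)
v[7] = 42  (first piece 3, then v[4]=26)
v[8] = 52  (first piece 4, then v[4]=26)
One optimal cutting: 4 + 4 → $26 + $26 = $52.

52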